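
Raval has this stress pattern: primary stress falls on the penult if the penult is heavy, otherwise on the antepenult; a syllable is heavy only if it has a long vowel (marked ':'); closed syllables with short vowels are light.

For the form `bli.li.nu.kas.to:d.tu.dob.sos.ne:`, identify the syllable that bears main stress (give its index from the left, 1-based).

Weights: 7 dob L, 8 sos L, 9 ne: H.
The penult (syllable 8, sos) is light, so stress falls on the antepenult (syllable 7, dob).
Primary stress: syllable 7 → bli.li.nu.kas.to:d.tu.ˈdob.sos.ne:.

7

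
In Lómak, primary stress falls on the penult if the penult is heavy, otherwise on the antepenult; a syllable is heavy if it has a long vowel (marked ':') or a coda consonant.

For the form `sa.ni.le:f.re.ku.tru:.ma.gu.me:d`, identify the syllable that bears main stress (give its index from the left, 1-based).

Weights: 7 ma L, 8 gu L, 9 me:d H.
The penult (syllable 8, gu) is light, so stress falls on the antepenult (syllable 7, ma).
Primary stress: syllable 7 → sa.ni.le:f.re.ku.tru:.ˈma.gu.me:d.

7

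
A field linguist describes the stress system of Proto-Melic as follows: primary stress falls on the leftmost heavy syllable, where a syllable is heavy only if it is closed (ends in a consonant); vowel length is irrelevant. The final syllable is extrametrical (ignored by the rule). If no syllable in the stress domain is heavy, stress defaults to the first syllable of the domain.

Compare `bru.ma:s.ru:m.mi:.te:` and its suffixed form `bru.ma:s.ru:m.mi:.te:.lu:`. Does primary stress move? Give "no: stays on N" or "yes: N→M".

Base `bru.ma:s.ru:m.mi:.te:` (5 syllables):
  The final syllable (5, te:) is extrametrical; the stress domain is syllables 1–4.
  Weights: 1 bru L, 2 ma:s H, 3 ru:m H, 4 mi: L.
  Heavy syllables in the domain: 2, 3. The leftmost is syllable 2 (ma:s).
  → primary stress on syllable 2.
Suffixed `bru.ma:s.ru:m.mi:.te:.lu:` (6 syllables):
  The final syllable (6, lu:) is extrametrical; the stress domain is syllables 1–5.
  Weights: 1 bru L, 2 ma:s H, 3 ru:m H, 4 mi: L, 5 te: L.
  Heavy syllables in the domain: 2, 3. The leftmost is syllable 2 (ma:s).
  → primary stress on syllable 2.

no: stays on 2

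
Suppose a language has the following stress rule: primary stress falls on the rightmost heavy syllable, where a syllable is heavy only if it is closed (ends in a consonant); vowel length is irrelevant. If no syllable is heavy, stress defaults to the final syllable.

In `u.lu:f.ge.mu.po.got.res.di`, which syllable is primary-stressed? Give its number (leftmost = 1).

7

Weights: 1 u L, 2 lu:f H, 3 ge L, 4 mu L, 5 po L, 6 got H, 7 res H, 8 di L.
Heavy syllables in the domain: 2, 6, 7. The rightmost is syllable 7 (res).
Primary stress: syllable 7 → u.lu:f.ge.mu.po.got.ˈres.di.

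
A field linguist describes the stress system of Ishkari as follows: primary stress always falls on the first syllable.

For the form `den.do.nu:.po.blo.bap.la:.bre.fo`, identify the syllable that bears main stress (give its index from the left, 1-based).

1

The word has 9 syllables; the first syllable is syllable 1 (den).
Primary stress: syllable 1 → ˈden.do.nu:.po.blo.bap.la:.bre.fo.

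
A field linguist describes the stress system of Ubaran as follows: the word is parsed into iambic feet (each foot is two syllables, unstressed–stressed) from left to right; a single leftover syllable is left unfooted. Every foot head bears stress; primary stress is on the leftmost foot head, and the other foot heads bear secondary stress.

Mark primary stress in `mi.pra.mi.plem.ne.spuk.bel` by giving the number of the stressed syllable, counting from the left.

2

Parse left to right into iambic (σˈσ) feet: (mi.ˈpra) (mi.ˈplem) (ne.ˈspuk) bel. Syllable 7 is left unfooted.
Foot heads (stressed positions): 2, 4, 6.
End Rule Leftmost: primary stress on the leftmost head = syllable 2.
Primary stress: syllable 2 → mi.ˈpra.mi.plem.ne.spuk.bel.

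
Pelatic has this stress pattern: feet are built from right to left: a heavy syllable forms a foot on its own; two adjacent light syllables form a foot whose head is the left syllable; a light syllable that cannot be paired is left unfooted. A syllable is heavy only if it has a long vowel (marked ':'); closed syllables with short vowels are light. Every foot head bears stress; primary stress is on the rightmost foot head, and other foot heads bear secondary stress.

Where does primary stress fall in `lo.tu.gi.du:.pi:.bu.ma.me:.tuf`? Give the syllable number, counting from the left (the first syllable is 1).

8

Weights: 1 lo L, 2 tu L, 3 gi L, 4 du: H, 5 pi: H, 6 bu L, 7 ma L, 8 me: H, 9 tuf L.
Parse right to left (heavy = foot alone; LL = one foot; stranded L unfooted): lo (ˈtu.gi) (ˈdu:) (ˈpi:) (ˈbu.ma) (ˈme:) tuf.
Foot heads: 2, 4, 5, 6, 8.
Primary stress on the rightmost head = syllable 8.
Primary stress: syllable 8 → lo.tu.gi.du:.pi:.bu.ma.ˈme:.tuf.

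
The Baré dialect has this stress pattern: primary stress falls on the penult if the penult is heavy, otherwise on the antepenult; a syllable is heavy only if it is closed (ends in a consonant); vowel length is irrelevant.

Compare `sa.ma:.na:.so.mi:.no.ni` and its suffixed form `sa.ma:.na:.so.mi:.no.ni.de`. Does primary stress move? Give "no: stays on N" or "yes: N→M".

Base `sa.ma:.na:.so.mi:.no.ni` (7 syllables):
  Weights: 5 mi: L, 6 no L, 7 ni L.
  The penult (syllable 6, no) is light, so stress falls on the antepenult (syllable 5, mi:).
  → primary stress on syllable 5.
Suffixed `sa.ma:.na:.so.mi:.no.ni.de` (8 syllables):
  Weights: 6 no L, 7 ni L, 8 de L.
  The penult (syllable 7, ni) is light, so stress falls on the antepenult (syllable 6, no).
  → primary stress on syllable 6.

yes: 5→6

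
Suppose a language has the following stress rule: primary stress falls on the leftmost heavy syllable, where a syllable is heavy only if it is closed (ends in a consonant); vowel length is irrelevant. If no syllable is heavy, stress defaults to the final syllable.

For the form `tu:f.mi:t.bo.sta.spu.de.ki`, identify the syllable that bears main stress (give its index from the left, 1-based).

Weights: 1 tu:f H, 2 mi:t H, 3 bo L, 4 sta L, 5 spu L, 6 de L, 7 ki L.
Heavy syllables in the domain: 1, 2. The leftmost is syllable 1 (tu:f).
Primary stress: syllable 1 → ˈtu:f.mi:t.bo.sta.spu.de.ki.

1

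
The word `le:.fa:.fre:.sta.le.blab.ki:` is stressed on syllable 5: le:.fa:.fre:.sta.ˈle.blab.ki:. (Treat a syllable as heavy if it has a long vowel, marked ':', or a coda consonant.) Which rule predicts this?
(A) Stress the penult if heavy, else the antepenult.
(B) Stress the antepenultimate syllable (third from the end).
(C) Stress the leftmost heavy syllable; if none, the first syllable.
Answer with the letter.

B

Rule A → syllable 6 (observed: 5).
Rule B → syllable 5 ✓.
Rule C → syllable 1 (observed: 5).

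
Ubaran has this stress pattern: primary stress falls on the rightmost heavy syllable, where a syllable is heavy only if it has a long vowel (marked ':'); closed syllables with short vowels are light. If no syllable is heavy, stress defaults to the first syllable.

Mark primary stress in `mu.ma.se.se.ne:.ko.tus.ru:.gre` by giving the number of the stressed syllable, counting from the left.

8

Weights: 1 mu L, 2 ma L, 3 se L, 4 se L, 5 ne: H, 6 ko L, 7 tus L, 8 ru: H, 9 gre L.
Heavy syllables in the domain: 5, 8. The rightmost is syllable 8 (ru:).
Primary stress: syllable 8 → mu.ma.se.se.ne:.ko.tus.ˈru:.gre.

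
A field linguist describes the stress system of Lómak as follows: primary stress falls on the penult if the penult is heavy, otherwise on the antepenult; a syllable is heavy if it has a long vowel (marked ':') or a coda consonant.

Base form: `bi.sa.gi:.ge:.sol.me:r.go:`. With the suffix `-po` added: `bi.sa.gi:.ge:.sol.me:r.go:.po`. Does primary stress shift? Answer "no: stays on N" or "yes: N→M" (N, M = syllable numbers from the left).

Base `bi.sa.gi:.ge:.sol.me:r.go:` (7 syllables):
  Weights: 5 sol H, 6 me:r H, 7 go: H.
  The penult (syllable 6, me:r) is heavy, so it takes stress.
  → primary stress on syllable 6.
Suffixed `bi.sa.gi:.ge:.sol.me:r.go:.po` (8 syllables):
  Weights: 6 me:r H, 7 go: H, 8 po L.
  The penult (syllable 7, go:) is heavy, so it takes stress.
  → primary stress on syllable 7.

yes: 6→7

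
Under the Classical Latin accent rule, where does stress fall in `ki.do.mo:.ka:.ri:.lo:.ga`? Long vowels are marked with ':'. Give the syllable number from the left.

Classical Latin: stress the penult if heavy (long vowel or closed), else the antepenult.
Weights: 5 ri: H, 6 lo: H, 7 ga L.
The penult (syllable 6, lo:) is heavy, so it takes stress.
Stress on syllable 6: ki.do.mo:.ka:.ri:.ˈlo:.ga.

6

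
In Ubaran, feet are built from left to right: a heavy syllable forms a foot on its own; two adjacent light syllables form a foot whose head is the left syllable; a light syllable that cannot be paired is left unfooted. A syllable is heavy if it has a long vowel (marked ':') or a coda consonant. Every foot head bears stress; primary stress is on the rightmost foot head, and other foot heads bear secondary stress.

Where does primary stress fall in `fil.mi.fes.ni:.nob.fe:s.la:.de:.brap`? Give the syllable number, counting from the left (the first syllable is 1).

9

Weights: 1 fil H, 2 mi L, 3 fes H, 4 ni: H, 5 nob H, 6 fe:s H, 7 la: H, 8 de: H, 9 brap H.
Parse left to right (heavy = foot alone; LL = one foot; stranded L unfooted): (ˈfil) mi (ˈfes) (ˈni:) (ˈnob) (ˈfe:s) (ˈla:) (ˈde:) (ˈbrap).
Foot heads: 1, 3, 4, 5, 6, 7, 8, 9.
Primary stress on the rightmost head = syllable 9.
Primary stress: syllable 9 → fil.mi.fes.ni:.nob.fe:s.la:.de:.ˈbrap.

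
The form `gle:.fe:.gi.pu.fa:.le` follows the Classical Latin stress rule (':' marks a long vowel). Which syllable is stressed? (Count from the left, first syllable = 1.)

5

Classical Latin: stress the penult if heavy (long vowel or closed), else the antepenult.
Weights: 4 pu L, 5 fa: H, 6 le L.
The penult (syllable 5, fa:) is heavy, so it takes stress.
Stress on syllable 5: gle:.fe:.gi.pu.ˈfa:.le.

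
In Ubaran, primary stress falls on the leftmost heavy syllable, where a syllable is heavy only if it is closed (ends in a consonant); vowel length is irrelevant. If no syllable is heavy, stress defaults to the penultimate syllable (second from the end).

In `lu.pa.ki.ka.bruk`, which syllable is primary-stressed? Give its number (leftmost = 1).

5

Weights: 1 lu L, 2 pa L, 3 ki L, 4 ka L, 5 bruk H.
Heavy syllables in the domain: 5. The leftmost is syllable 5 (bruk).
Primary stress: syllable 5 → lu.pa.ki.ka.ˈbruk.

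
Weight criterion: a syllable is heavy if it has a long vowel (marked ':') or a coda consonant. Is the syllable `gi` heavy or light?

light

`gi`: short vowel, open (no coda). Short vowel, open → light.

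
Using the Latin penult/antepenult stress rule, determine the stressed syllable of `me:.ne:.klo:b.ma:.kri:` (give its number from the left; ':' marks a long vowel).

Classical Latin: stress the penult if heavy (long vowel or closed), else the antepenult.
Weights: 3 klo:b H, 4 ma: H, 5 kri: H.
The penult (syllable 4, ma:) is heavy, so it takes stress.
Stress on syllable 4: me:.ne:.klo:b.ˈma:.kri:.

4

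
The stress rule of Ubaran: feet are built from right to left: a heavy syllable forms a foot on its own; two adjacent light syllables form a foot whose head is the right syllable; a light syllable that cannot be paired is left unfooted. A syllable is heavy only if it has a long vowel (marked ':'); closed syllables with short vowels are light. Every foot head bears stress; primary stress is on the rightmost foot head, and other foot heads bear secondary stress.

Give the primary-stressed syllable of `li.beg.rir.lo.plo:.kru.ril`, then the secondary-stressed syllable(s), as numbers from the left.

primary 7, secondary 2, 4, 5

Weights: 1 li L, 2 beg L, 3 rir L, 4 lo L, 5 plo: H, 6 kru L, 7 ril L.
Parse right to left (heavy = foot alone; LL = one foot; stranded L unfooted): (li.ˈbeg) (rir.ˈlo) (ˈplo:) (kru.ˈril).
Foot heads: 2, 4, 5, 7.
Primary stress on the rightmost head = syllable 7.
Secondary stress on 2, 4, 5: li.ˌbeg.rir.ˌlo.ˌplo:.kru.ˈril.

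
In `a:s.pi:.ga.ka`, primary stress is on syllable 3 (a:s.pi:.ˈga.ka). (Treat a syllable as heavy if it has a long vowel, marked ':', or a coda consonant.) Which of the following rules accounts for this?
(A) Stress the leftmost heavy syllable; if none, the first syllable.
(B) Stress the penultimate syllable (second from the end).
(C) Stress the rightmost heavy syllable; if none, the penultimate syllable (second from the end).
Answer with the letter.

Rule A → syllable 1 (observed: 3).
Rule B → syllable 3 ✓.
Rule C → syllable 2 (observed: 3).

B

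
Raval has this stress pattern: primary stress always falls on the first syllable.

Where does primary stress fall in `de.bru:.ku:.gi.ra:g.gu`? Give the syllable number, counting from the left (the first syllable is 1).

The word has 6 syllables; the first syllable is syllable 1 (de).
Primary stress: syllable 1 → ˈde.bru:.ku:.gi.ra:g.gu.

1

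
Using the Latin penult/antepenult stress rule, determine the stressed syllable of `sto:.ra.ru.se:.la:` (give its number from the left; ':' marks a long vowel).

Classical Latin: stress the penult if heavy (long vowel or closed), else the antepenult.
Weights: 3 ru L, 4 se: H, 5 la: H.
The penult (syllable 4, se:) is heavy, so it takes stress.
Stress on syllable 4: sto:.ra.ru.ˈse:.la:.

4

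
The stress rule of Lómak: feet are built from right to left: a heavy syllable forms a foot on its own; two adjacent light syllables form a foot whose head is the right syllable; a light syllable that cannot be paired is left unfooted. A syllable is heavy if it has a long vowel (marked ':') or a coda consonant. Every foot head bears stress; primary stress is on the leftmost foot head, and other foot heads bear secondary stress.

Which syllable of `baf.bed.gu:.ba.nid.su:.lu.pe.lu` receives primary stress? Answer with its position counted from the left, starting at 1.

1

Weights: 1 baf H, 2 bed H, 3 gu: H, 4 ba L, 5 nid H, 6 su: H, 7 lu L, 8 pe L, 9 lu L.
Parse right to left (heavy = foot alone; LL = one foot; stranded L unfooted): (ˈbaf) (ˈbed) (ˈgu:) ba (ˈnid) (ˈsu:) lu (pe.ˈlu).
Foot heads: 1, 2, 3, 5, 6, 9.
Primary stress on the leftmost head = syllable 1.
Primary stress: syllable 1 → ˈbaf.bed.gu:.ba.nid.su:.lu.pe.lu.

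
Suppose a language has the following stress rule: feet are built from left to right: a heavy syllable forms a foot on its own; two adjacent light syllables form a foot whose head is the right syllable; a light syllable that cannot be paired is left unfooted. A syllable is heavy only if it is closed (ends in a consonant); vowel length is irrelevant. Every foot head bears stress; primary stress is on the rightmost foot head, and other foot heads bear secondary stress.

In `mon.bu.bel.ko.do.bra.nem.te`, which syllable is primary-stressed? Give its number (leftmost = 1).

Weights: 1 mon H, 2 bu L, 3 bel H, 4 ko L, 5 do L, 6 bra L, 7 nem H, 8 te L.
Parse left to right (heavy = foot alone; LL = one foot; stranded L unfooted): (ˈmon) bu (ˈbel) (ko.ˈdo) bra (ˈnem) te.
Foot heads: 1, 3, 5, 7.
Primary stress on the rightmost head = syllable 7.
Primary stress: syllable 7 → mon.bu.bel.ko.do.bra.ˈnem.te.

7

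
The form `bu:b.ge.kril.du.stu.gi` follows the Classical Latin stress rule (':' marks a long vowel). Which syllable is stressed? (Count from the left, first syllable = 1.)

Classical Latin: stress the penult if heavy (long vowel or closed), else the antepenult.
Weights: 4 du L, 5 stu L, 6 gi L.
The penult (syllable 5, stu) is light, so stress falls on the antepenult (syllable 4, du).
Stress on syllable 4: bu:b.ge.kril.ˈdu.stu.gi.

4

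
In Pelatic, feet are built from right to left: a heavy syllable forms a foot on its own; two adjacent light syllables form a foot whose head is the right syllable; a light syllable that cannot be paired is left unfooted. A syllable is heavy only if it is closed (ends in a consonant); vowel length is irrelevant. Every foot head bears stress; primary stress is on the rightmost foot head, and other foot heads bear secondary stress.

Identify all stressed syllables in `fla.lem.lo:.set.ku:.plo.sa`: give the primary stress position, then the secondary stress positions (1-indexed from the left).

primary 7, secondary 2, 4

Weights: 1 fla L, 2 lem H, 3 lo: L, 4 set H, 5 ku: L, 6 plo L, 7 sa L.
Parse right to left (heavy = foot alone; LL = one foot; stranded L unfooted): fla (ˈlem) lo: (ˈset) ku: (plo.ˈsa).
Foot heads: 2, 4, 7.
Primary stress on the rightmost head = syllable 7.
Secondary stress on 2, 4: fla.ˌlem.lo:.ˌset.ku:.plo.ˈsa.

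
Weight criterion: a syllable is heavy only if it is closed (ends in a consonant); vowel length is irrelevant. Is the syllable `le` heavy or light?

`le`: short vowel, open (no coda). Open (no coda) → light.

light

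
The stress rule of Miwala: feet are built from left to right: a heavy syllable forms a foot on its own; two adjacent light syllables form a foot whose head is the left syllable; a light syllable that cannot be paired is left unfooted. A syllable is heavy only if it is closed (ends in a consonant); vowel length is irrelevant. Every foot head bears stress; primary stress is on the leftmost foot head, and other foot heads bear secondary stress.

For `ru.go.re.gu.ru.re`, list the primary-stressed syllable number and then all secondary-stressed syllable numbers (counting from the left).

Weights: 1 ru L, 2 go L, 3 re L, 4 gu L, 5 ru L, 6 re L.
Parse left to right (heavy = foot alone; LL = one foot; stranded L unfooted): (ˈru.go) (ˈre.gu) (ˈru.re).
Foot heads: 1, 3, 5.
Primary stress on the leftmost head = syllable 1.
Secondary stress on 3, 5: ˈru.go.ˌre.gu.ˌru.re.

primary 1, secondary 3, 5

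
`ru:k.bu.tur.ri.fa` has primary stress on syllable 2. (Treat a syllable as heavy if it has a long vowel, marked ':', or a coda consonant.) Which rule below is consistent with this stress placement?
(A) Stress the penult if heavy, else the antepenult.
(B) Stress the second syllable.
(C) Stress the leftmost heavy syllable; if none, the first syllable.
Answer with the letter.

B

Rule A → syllable 3 (observed: 2).
Rule B → syllable 2 ✓.
Rule C → syllable 1 (observed: 2).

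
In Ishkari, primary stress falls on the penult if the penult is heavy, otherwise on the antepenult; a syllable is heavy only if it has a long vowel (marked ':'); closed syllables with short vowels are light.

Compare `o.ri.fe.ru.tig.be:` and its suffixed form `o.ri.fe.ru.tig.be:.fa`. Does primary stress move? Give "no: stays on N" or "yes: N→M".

Base `o.ri.fe.ru.tig.be:` (6 syllables):
  Weights: 4 ru L, 5 tig L, 6 be: H.
  The penult (syllable 5, tig) is light, so stress falls on the antepenult (syllable 4, ru).
  → primary stress on syllable 4.
Suffixed `o.ri.fe.ru.tig.be:.fa` (7 syllables):
  Weights: 5 tig L, 6 be: H, 7 fa L.
  The penult (syllable 6, be:) is heavy, so it takes stress.
  → primary stress on syllable 6.

yes: 4→6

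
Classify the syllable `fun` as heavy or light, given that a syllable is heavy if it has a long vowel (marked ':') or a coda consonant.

`fun`: short vowel, closed (coda /n/). Closed → heavy.

heavy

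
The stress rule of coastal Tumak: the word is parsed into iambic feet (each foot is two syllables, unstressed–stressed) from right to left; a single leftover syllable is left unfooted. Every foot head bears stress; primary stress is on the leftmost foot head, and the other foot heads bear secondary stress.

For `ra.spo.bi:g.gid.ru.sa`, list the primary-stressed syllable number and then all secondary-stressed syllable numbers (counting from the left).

primary 2, secondary 4, 6

Parse right to left into iambic (σˈσ) feet: (ra.ˈspo) (bi:g.ˈgid) (ru.ˈsa).
Foot heads (stressed positions): 2, 4, 6.
End Rule Leftmost: primary stress on the leftmost head = syllable 2.
Secondary stress on 4, 6: ra.ˈspo.bi:g.ˌgid.ru.ˌsa.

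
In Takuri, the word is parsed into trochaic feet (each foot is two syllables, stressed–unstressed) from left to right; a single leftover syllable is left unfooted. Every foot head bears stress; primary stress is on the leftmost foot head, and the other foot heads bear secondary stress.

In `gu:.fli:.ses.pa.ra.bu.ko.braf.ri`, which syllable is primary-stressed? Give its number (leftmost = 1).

Parse left to right into trochaic (ˈσσ) feet: (ˈgu:.fli:) (ˈses.pa) (ˈra.bu) (ˈko.braf) ri. Syllable 9 is left unfooted.
Foot heads (stressed positions): 1, 3, 5, 7.
End Rule Leftmost: primary stress on the leftmost head = syllable 1.
Primary stress: syllable 1 → ˈgu:.fli:.ses.pa.ra.bu.ko.braf.ri.

1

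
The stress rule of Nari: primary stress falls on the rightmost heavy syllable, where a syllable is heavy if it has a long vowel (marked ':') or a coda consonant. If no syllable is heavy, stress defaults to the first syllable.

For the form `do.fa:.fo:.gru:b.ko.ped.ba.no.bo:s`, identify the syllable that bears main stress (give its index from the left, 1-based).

Weights: 1 do L, 2 fa: H, 3 fo: H, 4 gru:b H, 5 ko L, 6 ped H, 7 ba L, 8 no L, 9 bo:s H.
Heavy syllables in the domain: 2, 3, 4, 6, 9. The rightmost is syllable 9 (bo:s).
Primary stress: syllable 9 → do.fa:.fo:.gru:b.ko.ped.ba.no.ˈbo:s.

9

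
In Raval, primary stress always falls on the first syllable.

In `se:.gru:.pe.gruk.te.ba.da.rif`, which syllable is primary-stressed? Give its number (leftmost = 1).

1

The word has 8 syllables; the first syllable is syllable 1 (se:).
Primary stress: syllable 1 → ˈse:.gru:.pe.gruk.te.ba.da.rif.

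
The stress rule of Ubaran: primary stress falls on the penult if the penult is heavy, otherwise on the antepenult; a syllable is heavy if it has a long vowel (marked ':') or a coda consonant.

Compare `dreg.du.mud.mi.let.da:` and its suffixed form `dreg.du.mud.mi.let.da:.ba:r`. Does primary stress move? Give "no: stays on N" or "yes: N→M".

yes: 5→6

Base `dreg.du.mud.mi.let.da:` (6 syllables):
  Weights: 4 mi L, 5 let H, 6 da: H.
  The penult (syllable 5, let) is heavy, so it takes stress.
  → primary stress on syllable 5.
Suffixed `dreg.du.mud.mi.let.da:.ba:r` (7 syllables):
  Weights: 5 let H, 6 da: H, 7 ba:r H.
  The penult (syllable 6, da:) is heavy, so it takes stress.
  → primary stress on syllable 6.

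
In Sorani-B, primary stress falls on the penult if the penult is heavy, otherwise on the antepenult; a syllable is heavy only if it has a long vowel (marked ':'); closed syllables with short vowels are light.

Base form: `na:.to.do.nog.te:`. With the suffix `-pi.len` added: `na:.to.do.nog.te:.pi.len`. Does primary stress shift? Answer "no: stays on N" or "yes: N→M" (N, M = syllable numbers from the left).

yes: 3→5

Base `na:.to.do.nog.te:` (5 syllables):
  Weights: 3 do L, 4 nog L, 5 te: H.
  The penult (syllable 4, nog) is light, so stress falls on the antepenult (syllable 3, do).
  → primary stress on syllable 3.
Suffixed `na:.to.do.nog.te:.pi.len` (7 syllables):
  Weights: 5 te: H, 6 pi L, 7 len L.
  The penult (syllable 6, pi) is light, so stress falls on the antepenult (syllable 5, te:).
  → primary stress on syllable 5.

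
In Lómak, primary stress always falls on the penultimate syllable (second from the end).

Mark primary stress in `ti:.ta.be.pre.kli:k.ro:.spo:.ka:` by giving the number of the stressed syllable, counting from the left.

The word has 8 syllables; the penultimate syllable (second from the end) is syllable 7 (spo:).
Primary stress: syllable 7 → ti:.ta.be.pre.kli:k.ro:.ˈspo:.ka:.

7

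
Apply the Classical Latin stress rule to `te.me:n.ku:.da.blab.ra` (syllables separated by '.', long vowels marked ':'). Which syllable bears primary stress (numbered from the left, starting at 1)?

5

Classical Latin: stress the penult if heavy (long vowel or closed), else the antepenult.
Weights: 4 da L, 5 blab H, 6 ra L.
The penult (syllable 5, blab) is heavy, so it takes stress.
Stress on syllable 5: te.me:n.ku:.da.ˈblab.ra.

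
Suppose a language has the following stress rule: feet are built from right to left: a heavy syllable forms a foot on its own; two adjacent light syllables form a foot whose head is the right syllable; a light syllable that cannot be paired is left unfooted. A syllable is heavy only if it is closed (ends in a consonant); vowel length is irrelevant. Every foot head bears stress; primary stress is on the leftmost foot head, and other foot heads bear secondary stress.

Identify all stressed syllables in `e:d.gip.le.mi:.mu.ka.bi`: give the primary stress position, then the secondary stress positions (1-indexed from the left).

Weights: 1 e:d H, 2 gip H, 3 le L, 4 mi: L, 5 mu L, 6 ka L, 7 bi L.
Parse right to left (heavy = foot alone; LL = one foot; stranded L unfooted): (ˈe:d) (ˈgip) le (mi:.ˈmu) (ka.ˈbi).
Foot heads: 1, 2, 5, 7.
Primary stress on the leftmost head = syllable 1.
Secondary stress on 2, 5, 7: ˈe:d.ˌgip.le.mi:.ˌmu.ka.ˌbi.

primary 1, secondary 2, 5, 7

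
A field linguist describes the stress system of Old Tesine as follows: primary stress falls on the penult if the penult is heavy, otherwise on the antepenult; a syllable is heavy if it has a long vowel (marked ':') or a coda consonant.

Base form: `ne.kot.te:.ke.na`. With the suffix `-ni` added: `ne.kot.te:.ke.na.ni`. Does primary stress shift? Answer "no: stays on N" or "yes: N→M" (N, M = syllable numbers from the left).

Base `ne.kot.te:.ke.na` (5 syllables):
  Weights: 3 te: H, 4 ke L, 5 na L.
  The penult (syllable 4, ke) is light, so stress falls on the antepenult (syllable 3, te:).
  → primary stress on syllable 3.
Suffixed `ne.kot.te:.ke.na.ni` (6 syllables):
  Weights: 4 ke L, 5 na L, 6 ni L.
  The penult (syllable 5, na) is light, so stress falls on the antepenult (syllable 4, ke).
  → primary stress on syllable 4.

yes: 3→4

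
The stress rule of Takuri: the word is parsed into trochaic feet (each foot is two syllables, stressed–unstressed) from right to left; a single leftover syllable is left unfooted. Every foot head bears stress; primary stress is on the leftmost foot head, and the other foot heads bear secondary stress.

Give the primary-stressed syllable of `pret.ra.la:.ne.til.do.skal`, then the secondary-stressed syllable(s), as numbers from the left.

primary 2, secondary 4, 6

Parse right to left into trochaic (ˈσσ) feet: pret (ˈra.la:) (ˈne.til) (ˈdo.skal). Syllable 1 is left unfooted.
Foot heads (stressed positions): 2, 4, 6.
End Rule Leftmost: primary stress on the leftmost head = syllable 2.
Secondary stress on 4, 6: pret.ˈra.la:.ˌne.til.ˌdo.skal.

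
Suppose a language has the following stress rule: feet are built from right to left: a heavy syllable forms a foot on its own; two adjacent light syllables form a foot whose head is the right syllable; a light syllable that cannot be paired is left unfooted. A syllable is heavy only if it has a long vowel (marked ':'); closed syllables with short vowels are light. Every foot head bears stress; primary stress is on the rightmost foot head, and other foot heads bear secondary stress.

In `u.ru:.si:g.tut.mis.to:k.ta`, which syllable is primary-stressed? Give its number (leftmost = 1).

Weights: 1 u L, 2 ru: H, 3 si:g H, 4 tut L, 5 mis L, 6 to:k H, 7 ta L.
Parse right to left (heavy = foot alone; LL = one foot; stranded L unfooted): u (ˈru:) (ˈsi:g) (tut.ˈmis) (ˈto:k) ta.
Foot heads: 2, 3, 5, 6.
Primary stress on the rightmost head = syllable 6.
Primary stress: syllable 6 → u.ru:.si:g.tut.mis.ˈto:k.ta.

6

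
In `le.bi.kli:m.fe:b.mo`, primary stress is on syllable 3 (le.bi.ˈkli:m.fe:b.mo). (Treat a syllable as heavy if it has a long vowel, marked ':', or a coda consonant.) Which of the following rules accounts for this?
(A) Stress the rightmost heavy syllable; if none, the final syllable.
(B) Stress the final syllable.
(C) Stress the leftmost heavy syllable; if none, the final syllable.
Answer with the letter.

Rule A → syllable 4 (observed: 3).
Rule B → syllable 5 (observed: 3).
Rule C → syllable 3 ✓.

C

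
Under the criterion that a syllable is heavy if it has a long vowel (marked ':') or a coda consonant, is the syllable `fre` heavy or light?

light

`fre`: short vowel, open (no coda). Short vowel, open → light.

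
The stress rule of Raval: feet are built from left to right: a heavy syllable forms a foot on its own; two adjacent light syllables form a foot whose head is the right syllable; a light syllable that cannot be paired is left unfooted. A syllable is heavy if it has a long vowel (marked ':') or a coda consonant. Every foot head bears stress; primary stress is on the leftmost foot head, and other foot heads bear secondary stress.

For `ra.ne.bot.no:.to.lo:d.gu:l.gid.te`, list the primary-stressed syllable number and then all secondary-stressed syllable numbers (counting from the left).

primary 2, secondary 3, 4, 6, 7, 8

Weights: 1 ra L, 2 ne L, 3 bot H, 4 no: H, 5 to L, 6 lo:d H, 7 gu:l H, 8 gid H, 9 te L.
Parse left to right (heavy = foot alone; LL = one foot; stranded L unfooted): (ra.ˈne) (ˈbot) (ˈno:) to (ˈlo:d) (ˈgu:l) (ˈgid) te.
Foot heads: 2, 3, 4, 6, 7, 8.
Primary stress on the leftmost head = syllable 2.
Secondary stress on 3, 4, 6, 7, 8: ra.ˈne.ˌbot.ˌno:.to.ˌlo:d.ˌgu:l.ˌgid.te.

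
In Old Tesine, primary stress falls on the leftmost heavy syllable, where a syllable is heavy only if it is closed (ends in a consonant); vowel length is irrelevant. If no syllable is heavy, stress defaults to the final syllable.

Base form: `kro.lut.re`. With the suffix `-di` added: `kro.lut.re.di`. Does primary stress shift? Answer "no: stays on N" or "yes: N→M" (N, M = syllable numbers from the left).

no: stays on 2

Base `kro.lut.re` (3 syllables):
  Weights: 1 kro L, 2 lut H, 3 re L.
  Heavy syllables in the domain: 2. The leftmost is syllable 2 (lut).
  → primary stress on syllable 2.
Suffixed `kro.lut.re.di` (4 syllables):
  Weights: 1 kro L, 2 lut H, 3 re L, 4 di L.
  Heavy syllables in the domain: 2. The leftmost is syllable 2 (lut).
  → primary stress on syllable 2.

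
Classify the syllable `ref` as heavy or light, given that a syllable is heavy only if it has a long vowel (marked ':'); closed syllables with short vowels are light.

light

`ref`: short vowel, closed (coda /f/). Short vowel → light.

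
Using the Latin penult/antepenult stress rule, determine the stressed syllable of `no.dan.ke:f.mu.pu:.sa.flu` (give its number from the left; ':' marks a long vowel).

5

Classical Latin: stress the penult if heavy (long vowel or closed), else the antepenult.
Weights: 5 pu: H, 6 sa L, 7 flu L.
The penult (syllable 6, sa) is light, so stress falls on the antepenult (syllable 5, pu:).
Stress on syllable 5: no.dan.ke:f.mu.ˈpu:.sa.flu.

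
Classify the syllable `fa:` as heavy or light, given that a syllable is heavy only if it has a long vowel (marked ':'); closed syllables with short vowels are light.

`fa:`: long vowel, open (no coda). Long vowel → heavy.

heavy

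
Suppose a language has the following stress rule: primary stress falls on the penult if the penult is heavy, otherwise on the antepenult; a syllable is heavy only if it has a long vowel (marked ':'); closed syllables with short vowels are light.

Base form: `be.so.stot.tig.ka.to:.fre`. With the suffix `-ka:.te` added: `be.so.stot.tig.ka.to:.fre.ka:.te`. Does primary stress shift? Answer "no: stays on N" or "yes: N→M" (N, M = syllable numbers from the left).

yes: 6→8

Base `be.so.stot.tig.ka.to:.fre` (7 syllables):
  Weights: 5 ka L, 6 to: H, 7 fre L.
  The penult (syllable 6, to:) is heavy, so it takes stress.
  → primary stress on syllable 6.
Suffixed `be.so.stot.tig.ka.to:.fre.ka:.te` (9 syllables):
  Weights: 7 fre L, 8 ka: H, 9 te L.
  The penult (syllable 8, ka:) is heavy, so it takes stress.
  → primary stress on syllable 8.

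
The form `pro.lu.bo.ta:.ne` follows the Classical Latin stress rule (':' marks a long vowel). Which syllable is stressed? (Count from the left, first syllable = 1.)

Classical Latin: stress the penult if heavy (long vowel or closed), else the antepenult.
Weights: 3 bo L, 4 ta: H, 5 ne L.
The penult (syllable 4, ta:) is heavy, so it takes stress.
Stress on syllable 4: pro.lu.bo.ˈta:.ne.

4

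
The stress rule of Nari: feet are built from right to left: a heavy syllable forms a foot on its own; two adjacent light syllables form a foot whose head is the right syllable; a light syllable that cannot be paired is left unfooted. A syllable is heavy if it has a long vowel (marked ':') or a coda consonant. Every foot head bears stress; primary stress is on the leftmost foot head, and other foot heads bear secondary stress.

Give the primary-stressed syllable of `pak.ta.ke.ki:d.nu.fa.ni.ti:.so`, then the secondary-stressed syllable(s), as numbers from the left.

primary 1, secondary 3, 4, 7, 8

Weights: 1 pak H, 2 ta L, 3 ke L, 4 ki:d H, 5 nu L, 6 fa L, 7 ni L, 8 ti: H, 9 so L.
Parse right to left (heavy = foot alone; LL = one foot; stranded L unfooted): (ˈpak) (ta.ˈke) (ˈki:d) nu (fa.ˈni) (ˈti:) so.
Foot heads: 1, 3, 4, 7, 8.
Primary stress on the leftmost head = syllable 1.
Secondary stress on 3, 4, 7, 8: ˈpak.ta.ˌke.ˌki:d.nu.fa.ˌni.ˌti:.so.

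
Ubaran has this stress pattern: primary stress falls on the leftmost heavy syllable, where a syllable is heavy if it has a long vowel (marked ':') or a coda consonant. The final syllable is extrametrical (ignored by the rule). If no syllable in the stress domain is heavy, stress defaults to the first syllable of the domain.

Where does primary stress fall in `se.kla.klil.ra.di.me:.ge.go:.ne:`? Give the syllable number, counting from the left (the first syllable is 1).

The final syllable (9, ne:) is extrametrical; the stress domain is syllables 1–8.
Weights: 1 se L, 2 kla L, 3 klil H, 4 ra L, 5 di L, 6 me: H, 7 ge L, 8 go: H.
Heavy syllables in the domain: 3, 6, 8. The leftmost is syllable 3 (klil).
Primary stress: syllable 3 → se.kla.ˈklil.ra.di.me:.ge.go:.ne:.

3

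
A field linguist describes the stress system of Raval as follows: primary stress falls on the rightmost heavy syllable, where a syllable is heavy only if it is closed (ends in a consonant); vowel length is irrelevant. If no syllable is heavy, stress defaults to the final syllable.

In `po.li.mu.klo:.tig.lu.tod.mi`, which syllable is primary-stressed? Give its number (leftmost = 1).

7

Weights: 1 po L, 2 li L, 3 mu L, 4 klo: L, 5 tig H, 6 lu L, 7 tod H, 8 mi L.
Heavy syllables in the domain: 5, 7. The rightmost is syllable 7 (tod).
Primary stress: syllable 7 → po.li.mu.klo:.tig.lu.ˈtod.mi.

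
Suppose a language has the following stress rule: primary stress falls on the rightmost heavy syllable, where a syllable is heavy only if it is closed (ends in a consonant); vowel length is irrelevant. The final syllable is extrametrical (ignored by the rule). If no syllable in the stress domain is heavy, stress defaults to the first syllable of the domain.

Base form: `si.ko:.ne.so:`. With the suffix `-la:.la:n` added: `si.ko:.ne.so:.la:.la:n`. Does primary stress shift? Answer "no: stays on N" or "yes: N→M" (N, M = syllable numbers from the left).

no: stays on 1

Base `si.ko:.ne.so:` (4 syllables):
  The final syllable (4, so:) is extrametrical; the stress domain is syllables 1–3.
  Weights: 1 si L, 2 ko: L, 3 ne L.
  No heavy syllable in the domain; default to the first syllable of the domain = syllable 1.
  → primary stress on syllable 1.
Suffixed `si.ko:.ne.so:.la:.la:n` (6 syllables):
  The final syllable (6, la:n) is extrametrical; the stress domain is syllables 1–5.
  Weights: 1 si L, 2 ko: L, 3 ne L, 4 so: L, 5 la: L.
  No heavy syllable in the domain; default to the first syllable of the domain = syllable 1.
  → primary stress on syllable 1.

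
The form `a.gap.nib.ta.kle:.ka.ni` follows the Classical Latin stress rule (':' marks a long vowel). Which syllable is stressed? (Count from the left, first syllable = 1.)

Classical Latin: stress the penult if heavy (long vowel or closed), else the antepenult.
Weights: 5 kle: H, 6 ka L, 7 ni L.
The penult (syllable 6, ka) is light, so stress falls on the antepenult (syllable 5, kle:).
Stress on syllable 5: a.gap.nib.ta.ˈkle:.ka.ni.

5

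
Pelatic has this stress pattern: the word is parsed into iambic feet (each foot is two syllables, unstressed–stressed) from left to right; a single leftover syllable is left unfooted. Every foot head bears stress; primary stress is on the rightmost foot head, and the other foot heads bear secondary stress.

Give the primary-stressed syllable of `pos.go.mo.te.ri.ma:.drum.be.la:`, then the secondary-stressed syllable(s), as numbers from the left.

Parse left to right into iambic (σˈσ) feet: (pos.ˈgo) (mo.ˈte) (ri.ˈma:) (drum.ˈbe) la:. Syllable 9 is left unfooted.
Foot heads (stressed positions): 2, 4, 6, 8.
End Rule Rightmost: primary stress on the rightmost head = syllable 8.
Secondary stress on 2, 4, 6: pos.ˌgo.mo.ˌte.ri.ˌma:.drum.ˈbe.la:.

primary 8, secondary 2, 4, 6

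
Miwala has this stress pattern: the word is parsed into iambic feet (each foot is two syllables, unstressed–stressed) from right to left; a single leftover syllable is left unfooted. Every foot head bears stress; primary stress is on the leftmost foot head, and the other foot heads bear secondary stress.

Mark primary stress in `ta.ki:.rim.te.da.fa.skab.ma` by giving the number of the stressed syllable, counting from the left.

Parse right to left into iambic (σˈσ) feet: (ta.ˈki:) (rim.ˈte) (da.ˈfa) (skab.ˈma).
Foot heads (stressed positions): 2, 4, 6, 8.
End Rule Leftmost: primary stress on the leftmost head = syllable 2.
Primary stress: syllable 2 → ta.ˈki:.rim.te.da.fa.skab.ma.

2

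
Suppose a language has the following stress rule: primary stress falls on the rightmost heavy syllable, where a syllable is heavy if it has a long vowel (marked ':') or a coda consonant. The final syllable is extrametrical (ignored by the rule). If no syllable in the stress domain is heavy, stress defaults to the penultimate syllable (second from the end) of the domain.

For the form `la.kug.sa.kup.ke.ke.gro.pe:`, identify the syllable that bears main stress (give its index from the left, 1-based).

4

The final syllable (8, pe:) is extrametrical; the stress domain is syllables 1–7.
Weights: 1 la L, 2 kug H, 3 sa L, 4 kup H, 5 ke L, 6 ke L, 7 gro L.
Heavy syllables in the domain: 2, 4. The rightmost is syllable 4 (kup).
Primary stress: syllable 4 → la.kug.sa.ˈkup.ke.ke.gro.pe:.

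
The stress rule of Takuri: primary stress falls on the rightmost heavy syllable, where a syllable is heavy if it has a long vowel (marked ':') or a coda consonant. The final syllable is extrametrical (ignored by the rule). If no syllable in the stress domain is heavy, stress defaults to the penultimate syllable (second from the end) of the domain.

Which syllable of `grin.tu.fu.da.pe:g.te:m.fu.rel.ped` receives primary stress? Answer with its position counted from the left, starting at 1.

The final syllable (9, ped) is extrametrical; the stress domain is syllables 1–8.
Weights: 1 grin H, 2 tu L, 3 fu L, 4 da L, 5 pe:g H, 6 te:m H, 7 fu L, 8 rel H.
Heavy syllables in the domain: 1, 5, 6, 8. The rightmost is syllable 8 (rel).
Primary stress: syllable 8 → grin.tu.fu.da.pe:g.te:m.fu.ˈrel.ped.

8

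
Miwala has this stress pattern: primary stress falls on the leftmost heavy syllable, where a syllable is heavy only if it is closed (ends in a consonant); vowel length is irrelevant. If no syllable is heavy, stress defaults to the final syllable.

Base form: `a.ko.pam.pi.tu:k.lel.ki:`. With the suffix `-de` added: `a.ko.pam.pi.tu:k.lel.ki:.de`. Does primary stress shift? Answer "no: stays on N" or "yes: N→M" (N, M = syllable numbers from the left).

no: stays on 3

Base `a.ko.pam.pi.tu:k.lel.ki:` (7 syllables):
  Weights: 1 a L, 2 ko L, 3 pam H, 4 pi L, 5 tu:k H, 6 lel H, 7 ki: L.
  Heavy syllables in the domain: 3, 5, 6. The leftmost is syllable 3 (pam).
  → primary stress on syllable 3.
Suffixed `a.ko.pam.pi.tu:k.lel.ki:.de` (8 syllables):
  Weights: 1 a L, 2 ko L, 3 pam H, 4 pi L, 5 tu:k H, 6 lel H, 7 ki: L, 8 de L.
  Heavy syllables in the domain: 3, 5, 6. The leftmost is syllable 3 (pam).
  → primary stress on syllable 3.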